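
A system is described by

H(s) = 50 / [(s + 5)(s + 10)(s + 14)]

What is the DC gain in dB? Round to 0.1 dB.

-22.9 dB

H(0) = 50 / (5·10·14) ≈ 0.071429
20 log₁₀(0.071429) ≈ -22.92 dB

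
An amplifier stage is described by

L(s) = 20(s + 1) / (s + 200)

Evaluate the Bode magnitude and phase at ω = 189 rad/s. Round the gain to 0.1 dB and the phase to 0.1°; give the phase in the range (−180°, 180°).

At s = jω = j189:
zero (s+1): 1 + j189 → |·| = √(1²+189²) = √35722 ≈ 189, ∠ = arctan(189/1) ≈ 89.70°
pole (s+200): 200 + j189 → |·| = √(200²+189²) = √75721 ≈ 275.17, ∠ = arctan(189/200) ≈ 43.38°
|L| = 20 · 189 / 275.17 ≈ 13.737
Gain = 20 log₁₀(13.737) ≈ 22.76 dB
∠L = 89.70° − 43.38° = 46.32°

22.8 dB, 46.3°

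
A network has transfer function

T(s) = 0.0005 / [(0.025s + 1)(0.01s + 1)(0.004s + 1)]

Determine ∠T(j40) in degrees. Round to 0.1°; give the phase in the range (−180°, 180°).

-75.9°

At ω = 40 rad/s:
pole (1 + j40·0.025) = 1 + j1 → |·| ≈ 1.4142, ∠ ≈ 45.00°
pole (1 + j40·0.01) = 1 + j0.4 → |·| ≈ 1.077, ∠ ≈ 21.80°
pole (1 + j40·0.004) = 1 + j0.16 → |·| ≈ 1.0127, ∠ ≈ 9.09°
∠T = (0°) − (45.00° + 21.80° + 9.09°) = -75.89°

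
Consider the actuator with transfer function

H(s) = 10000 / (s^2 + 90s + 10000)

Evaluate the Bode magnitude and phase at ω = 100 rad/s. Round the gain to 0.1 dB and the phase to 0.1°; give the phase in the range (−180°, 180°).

At s = jω = j100:
quadratic: (j100)² + 90·j100 + 10000 = 0 + j9000 → |·| ≈ 9000, ∠ ≈ 90.00°
|H| = 10000 / 9000 ≈ 1.1111
Gain = 20 log₁₀(1.1111) ≈ 0.92 dB
∠H = 0.00° − 90.00° = -90.00°

0.9 dB, -90.0°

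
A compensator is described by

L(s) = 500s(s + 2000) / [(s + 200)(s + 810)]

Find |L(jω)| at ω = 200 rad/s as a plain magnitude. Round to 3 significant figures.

At s = jω = j200:
zero (s+2000): 2000 + j200 → |·| = √(2000²+200²) = √4040000 ≈ 2010, ∠ = arctan(200/2000) ≈ 5.71°
zero at origin: s = j200 → |·| = 200, ∠ = 90.00°
pole (s+200): 200 + j200 → |·| = √(200²+200²) = √80000 ≈ 282.84, ∠ = arctan(200/200) ≈ 45.00°
pole (s+810): 810 + j200 → |·| = √(810²+200²) = √696100 ≈ 834.33, ∠ = arctan(200/810) ≈ 13.87°
|L| = 500 · 4.02e+05 / 2.3598e+05 ≈ 851.77

852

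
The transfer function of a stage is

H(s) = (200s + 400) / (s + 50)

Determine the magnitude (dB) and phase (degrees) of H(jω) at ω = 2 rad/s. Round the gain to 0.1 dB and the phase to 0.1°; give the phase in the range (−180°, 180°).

21.1 dB, 42.7°

Substitute s = j2:
Numerator: 200(j2) + 400 = 400 + j400
Denominator: (j2) + 50 = 50 + j2
|N| = √(400² + 400²) ≈ 565.69, ∠N ≈ 45.00°
|D| = √(50² + 2²) ≈ 50.04, ∠D ≈ 2.29°
|H| = 565.69 / 50.04 ≈ 11.305
Gain = 20 log₁₀(11.305) ≈ 21.07 dB
∠H = 45.00° − 2.29° = 42.71°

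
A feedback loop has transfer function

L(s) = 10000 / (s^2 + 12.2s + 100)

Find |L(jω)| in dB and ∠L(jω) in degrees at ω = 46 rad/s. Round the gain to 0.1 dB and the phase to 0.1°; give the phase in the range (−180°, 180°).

13.6 dB, -164.4°

At s = jω = j46:
quadratic: (j46)² + 12.2·j46 + 100 = -2016 + j561.2 → |·| ≈ 2092.7, ∠ ≈ 164.44°
|L| = 10000 / 2092.7 ≈ 4.7785
Gain = 20 log₁₀(4.7785) ≈ 13.59 dB
∠L = 0.00° − 164.44° = -164.44°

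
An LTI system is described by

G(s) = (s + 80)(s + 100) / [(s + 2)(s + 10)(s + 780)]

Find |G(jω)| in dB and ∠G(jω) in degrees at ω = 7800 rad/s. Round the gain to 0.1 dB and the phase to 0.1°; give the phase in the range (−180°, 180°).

-77.9 dB, -85.5°

At s = jω = j7800:
zero (s+80): 80 + j7800 → |·| = √(80²+7800²) = √60846400 ≈ 7800.4, ∠ = arctan(7800/80) ≈ 89.41°
zero (s+100): 100 + j7800 → |·| = √(100²+7800²) = √60850000 ≈ 7800.6, ∠ = arctan(7800/100) ≈ 89.27°
pole (s+2): 2 + j7800 → |·| = √(2²+7800²) = √60840004 ≈ 7800, ∠ = arctan(7800/2) ≈ 89.99°
pole (s+10): 10 + j7800 → |·| = √(10²+7800²) = √60840100 ≈ 7800, ∠ = arctan(7800/10) ≈ 89.93°
pole (s+780): 780 + j7800 → |·| = √(780²+7800²) = √61448400 ≈ 7838.9, ∠ = arctan(7800/780) ≈ 84.29°
|G| = 1 · 6.0848e+07 / 4.7692e+11 ≈ 0.00012759
Gain = 20 log₁₀(0.00012759) ≈ -77.88 dB
∠G = 178.68° − 264.21° = -85.53°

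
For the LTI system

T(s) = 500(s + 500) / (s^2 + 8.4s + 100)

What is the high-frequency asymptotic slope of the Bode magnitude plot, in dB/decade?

Each pole contributes −20 dB/decade at high frequency; each zero contributes +20 dB/decade.
Net: 1 zero(s) − 2 pole(s) → -20 dB/decade.

-20 dB/decade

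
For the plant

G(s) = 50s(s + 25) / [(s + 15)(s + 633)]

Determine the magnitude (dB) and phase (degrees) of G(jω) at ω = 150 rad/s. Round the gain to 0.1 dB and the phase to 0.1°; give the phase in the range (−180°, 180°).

At s = jω = j150:
zero (s+25): 25 + j150 → |·| = √(25²+150²) = √23125 ≈ 152.07, ∠ = arctan(150/25) ≈ 80.54°
zero at origin: s = j150 → |·| = 150, ∠ = 90.00°
pole (s+15): 15 + j150 → |·| = √(15²+150²) = √22725 ≈ 150.75, ∠ = arctan(150/15) ≈ 84.29°
pole (s+633): 633 + j150 → |·| = √(633²+150²) = √423189 ≈ 650.53, ∠ = arctan(150/633) ≈ 13.33°
|G| = 50 · 22810 / 98067 ≈ 11.63
Gain = 20 log₁₀(11.63) ≈ 21.31 dB
∠G = 170.54° − 97.62° = 72.92°

21.3 dB, 72.9°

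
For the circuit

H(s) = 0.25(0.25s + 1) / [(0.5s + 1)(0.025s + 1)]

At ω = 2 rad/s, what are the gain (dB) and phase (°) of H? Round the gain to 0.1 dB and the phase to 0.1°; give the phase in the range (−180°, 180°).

At ω = 2 rad/s:
zero (1 + j2·0.25) = 1 + j0.5 → |·| ≈ 1.118, ∠ ≈ 26.57°
pole (1 + j2·0.5) = 1 + j1 → |·| ≈ 1.4142, ∠ ≈ 45.00°
pole (1 + j2·0.025) = 1 + j0.05 → |·| ≈ 1.0012, ∠ ≈ 2.86°
|H| = 0.25 · 1.118 / (1.4142 · 1.0012) ≈ 0.1974
Gain = 20 log₁₀(0.1974) ≈ -14.09 dB
∠H = (26.57°) − (45.00° + 2.86°) = -21.29°

-14.1 dB, -21.3°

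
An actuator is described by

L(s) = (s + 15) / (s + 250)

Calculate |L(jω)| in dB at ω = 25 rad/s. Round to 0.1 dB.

-18.7 dB

Substitute s = j25:
Numerator: (j25) + 15 = 15 + j25
Denominator: (j25) + 250 = 250 + j25
|N| = √(15² + 25²) ≈ 29.155, ∠N ≈ 59.04°
|D| = √(250² + 25²) ≈ 251.25, ∠D ≈ 5.71°
|L| = 29.155 / 251.25 ≈ 0.11604
Gain = 20 log₁₀(0.11604) ≈ -18.71 dB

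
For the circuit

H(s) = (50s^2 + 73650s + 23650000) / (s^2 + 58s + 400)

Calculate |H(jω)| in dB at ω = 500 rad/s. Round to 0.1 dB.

43.7 dB

Substitute s = j500:
Numerator: 50(j500)^2 + 73650(j500) + 23650000 = 11150000 + j36825000
Denominator: (j500)^2 + 58(j500) + 400 = -249600 + j29000
|N| = √(11150000² + 36825000²) ≈ 3.8476e+07, ∠N ≈ 73.15°
|D| = √(249600² + 29000²) ≈ 2.5128e+05, ∠D ≈ 173.37°
|H| = 3.8476e+07 / 2.5128e+05 ≈ 153.12
Gain = 20 log₁₀(153.12) ≈ 43.70 dB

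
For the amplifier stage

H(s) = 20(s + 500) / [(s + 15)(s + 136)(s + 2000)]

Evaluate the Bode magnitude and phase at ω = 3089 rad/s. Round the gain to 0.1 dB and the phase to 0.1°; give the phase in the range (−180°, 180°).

-115.0 dB, -153.5°

At s = jω = j3089:
zero (s+500): 500 + j3089 → |·| = √(500²+3089²) = √9791921 ≈ 3129.2, ∠ = arctan(3089/500) ≈ 80.81°
pole (s+15): 15 + j3089 → |·| = √(15²+3089²) = √9542146 ≈ 3089, ∠ = arctan(3089/15) ≈ 89.72°
pole (s+136): 136 + j3089 → |·| = √(136²+3089²) = √9560417 ≈ 3092, ∠ = arctan(3089/136) ≈ 87.48°
pole (s+2000): 2000 + j3089 → |·| = √(2000²+3089²) = √13541921 ≈ 3679.9, ∠ = arctan(3089/2000) ≈ 57.08°
|H| = 20 · 3129.2 / 3.5147e+10 ≈ 1.7806e-06
Gain = 20 log₁₀(1.7806e-06) ≈ -114.99 dB
∠H = 80.81° − 234.28° = -153.47°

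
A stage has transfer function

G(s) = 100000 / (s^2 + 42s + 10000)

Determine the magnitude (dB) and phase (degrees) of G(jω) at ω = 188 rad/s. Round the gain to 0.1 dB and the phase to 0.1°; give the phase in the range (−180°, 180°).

At s = jω = j188:
quadratic: (j188)² + 42·j188 + 10000 = -25344 + j7896 → |·| ≈ 26546, ∠ ≈ 162.70°
|G| = 100000 / 26546 ≈ 3.767
Gain = 20 log₁₀(3.767) ≈ 11.52 dB
∠G = 0.00° − 162.70° = -162.70°

11.5 dB, -162.7°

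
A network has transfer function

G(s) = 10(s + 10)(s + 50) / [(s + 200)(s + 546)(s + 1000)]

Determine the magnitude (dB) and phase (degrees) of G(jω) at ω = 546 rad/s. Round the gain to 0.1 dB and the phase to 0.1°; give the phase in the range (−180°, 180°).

-44.7 dB, 30.2°

At s = jω = j546:
zero (s+10): 10 + j546 → |·| = √(10²+546²) = √298216 ≈ 546.09, ∠ = arctan(546/10) ≈ 88.95°
zero (s+50): 50 + j546 → |·| = √(50²+546²) = √300616 ≈ 548.28, ∠ = arctan(546/50) ≈ 84.77°
pole (s+200): 200 + j546 → |·| = √(200²+546²) = √338116 ≈ 581.48, ∠ = arctan(546/200) ≈ 69.88°
pole (s+546): 546 + j546 → |·| = √(546²+546²) = √596232 ≈ 772.16, ∠ = arctan(546/546) ≈ 45.00°
pole (s+1000): 1000 + j546 → |·| = √(1000²+546²) = √1298116 ≈ 1139.3, ∠ = arctan(546/1000) ≈ 28.63°
|G| = 10 · 2.9941e+05 / 5.1154e+08 ≈ 0.0058531
Gain = 20 log₁₀(0.0058531) ≈ -44.65 dB
∠G = 173.72° − 143.51° = 30.21°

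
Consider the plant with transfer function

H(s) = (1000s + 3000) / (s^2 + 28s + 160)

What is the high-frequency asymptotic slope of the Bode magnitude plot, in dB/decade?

Each pole contributes −20 dB/decade at high frequency; each zero contributes +20 dB/decade.
Net: 1 zero(s) − 2 pole(s) → -20 dB/decade.

-20 dB/decade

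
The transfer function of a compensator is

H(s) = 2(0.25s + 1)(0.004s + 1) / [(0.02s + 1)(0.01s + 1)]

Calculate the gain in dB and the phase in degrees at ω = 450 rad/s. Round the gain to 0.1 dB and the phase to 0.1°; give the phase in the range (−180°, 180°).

20.9 dB, -10.7°

At ω = 450 rad/s:
zero (1 + j450·0.25) = 1 + j112.5 → |·| ≈ 112.5, ∠ ≈ 89.49°
zero (1 + j450·0.004) = 1 + j1.8 → |·| ≈ 2.0591, ∠ ≈ 60.95°
pole (1 + j450·0.02) = 1 + j9 → |·| ≈ 9.0554, ∠ ≈ 83.66°
pole (1 + j450·0.01) = 1 + j4.5 → |·| ≈ 4.6098, ∠ ≈ 77.47°
|H| = 2 · 112.5 · 2.0591 / (9.0554 · 4.6098) ≈ 11.099
Gain = 20 log₁₀(11.099) ≈ 20.91 dB
∠H = (89.49° + 60.95°) − (83.66° + 77.47°) = -10.69°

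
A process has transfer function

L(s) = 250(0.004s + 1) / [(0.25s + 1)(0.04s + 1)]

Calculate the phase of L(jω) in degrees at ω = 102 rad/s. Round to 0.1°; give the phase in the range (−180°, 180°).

At ω = 102 rad/s:
zero (1 + j102·0.004) = 1 + j0.408 → |·| ≈ 1.08, ∠ ≈ 22.20°
pole (1 + j102·0.25) = 1 + j25.5 → |·| ≈ 25.52, ∠ ≈ 87.75°
pole (1 + j102·0.04) = 1 + j4.08 → |·| ≈ 4.2008, ∠ ≈ 76.23°
∠L = (22.20°) − (87.75° + 76.23°) = -141.78°

-141.8°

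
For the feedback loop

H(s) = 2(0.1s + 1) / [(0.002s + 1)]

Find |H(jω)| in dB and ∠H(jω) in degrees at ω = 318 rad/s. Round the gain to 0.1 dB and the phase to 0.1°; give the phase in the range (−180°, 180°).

At ω = 318 rad/s:
zero (1 + j318·0.1) = 1 + j31.8 → |·| ≈ 31.816, ∠ ≈ 88.20°
pole (1 + j318·0.002) = 1 + j0.636 → |·| ≈ 1.1851, ∠ ≈ 32.46°
|H| = 2 · 31.816 / (1.1851) ≈ 53.693
Gain = 20 log₁₀(53.693) ≈ 34.60 dB
∠H = (88.20°) − (32.46°) = 55.74°

34.6 dB, 55.7°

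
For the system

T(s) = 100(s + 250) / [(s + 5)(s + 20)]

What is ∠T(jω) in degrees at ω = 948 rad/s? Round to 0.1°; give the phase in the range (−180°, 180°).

-103.3°

At s = jω = j948:
zero (s+250): 250 + j948 → |·| = √(250²+948²) = √961204 ≈ 980.41, ∠ = arctan(948/250) ≈ 75.23°
pole (s+5): 5 + j948 → |·| = √(5²+948²) = √898729 ≈ 948.01, ∠ = arctan(948/5) ≈ 89.70°
pole (s+20): 20 + j948 → |·| = √(20²+948²) = √899104 ≈ 948.21, ∠ = arctan(948/20) ≈ 88.79°
∠T = 75.23° − 178.49° = -103.26°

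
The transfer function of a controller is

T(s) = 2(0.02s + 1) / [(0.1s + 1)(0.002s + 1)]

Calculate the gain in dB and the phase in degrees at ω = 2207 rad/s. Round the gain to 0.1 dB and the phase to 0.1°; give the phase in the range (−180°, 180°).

-21.1 dB, -78.3°

At ω = 2207 rad/s:
zero (1 + j2207·0.02) = 1 + j44.14 → |·| ≈ 44.151, ∠ ≈ 88.70°
pole (1 + j2207·0.1) = 1 + j220.7 → |·| ≈ 220.7, ∠ ≈ 89.74°
pole (1 + j2207·0.002) = 1 + j4.414 → |·| ≈ 4.5259, ∠ ≈ 77.24°
|T| = 2 · 44.151 / (220.7 · 4.5259) ≈ 0.088402
Gain = 20 log₁₀(0.088402) ≈ -21.07 dB
∠T = (88.70°) − (89.74° + 77.24°) = -78.28°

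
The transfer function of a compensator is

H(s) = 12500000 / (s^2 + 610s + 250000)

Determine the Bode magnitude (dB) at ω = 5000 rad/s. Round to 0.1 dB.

At s = jω = j5000:
quadratic: (j5000)² + 610·j5000 + 250000 = -24750000 + j3050000 → |·| ≈ 2.4937e+07, ∠ ≈ 172.97°
|H| = 12500000 / 2.4937e+07 ≈ 0.50126
Gain = 20 log₁₀(0.50126) ≈ -6.00 dB

-6.0 dB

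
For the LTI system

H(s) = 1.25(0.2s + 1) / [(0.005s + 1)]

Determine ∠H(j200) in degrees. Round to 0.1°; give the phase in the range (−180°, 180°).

43.6°

At ω = 200 rad/s:
zero (1 + j200·0.2) = 1 + j40 → |·| ≈ 40.012, ∠ ≈ 88.57°
pole (1 + j200·0.005) = 1 + j1 → |·| ≈ 1.4142, ∠ ≈ 45.00°
∠H = (88.57°) − (45.00°) = 43.57°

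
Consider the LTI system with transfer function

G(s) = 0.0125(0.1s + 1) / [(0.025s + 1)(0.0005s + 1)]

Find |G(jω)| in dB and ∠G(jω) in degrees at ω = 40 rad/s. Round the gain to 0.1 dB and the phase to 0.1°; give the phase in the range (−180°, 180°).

-28.8 dB, 29.8°

At ω = 40 rad/s:
zero (1 + j40·0.1) = 1 + j4 → |·| ≈ 4.1231, ∠ ≈ 75.96°
pole (1 + j40·0.025) = 1 + j1 → |·| ≈ 1.4142, ∠ ≈ 45.00°
pole (1 + j40·0.0005) = 1 + j0.02 → |·| ≈ 1.0002, ∠ ≈ 1.15°
|G| = 0.0125 · 4.1231 / (1.4142 · 1.0002) ≈ 0.036436
Gain = 20 log₁₀(0.036436) ≈ -28.77 dB
∠G = (75.96°) − (45.00° + 1.15°) = 29.81°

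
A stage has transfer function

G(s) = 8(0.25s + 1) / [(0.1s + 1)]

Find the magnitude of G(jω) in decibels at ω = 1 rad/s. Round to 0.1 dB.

18.3 dB

At ω = 1 rad/s:
zero (1 + j1·0.25) = 1 + j0.25 → |·| ≈ 1.0308, ∠ ≈ 14.04°
pole (1 + j1·0.1) = 1 + j0.1 → |·| ≈ 1.005, ∠ ≈ 5.71°
|G| = 8 · 1.0308 / (1.005) ≈ 8.2054
Gain = 20 log₁₀(8.2054) ≈ 18.28 dB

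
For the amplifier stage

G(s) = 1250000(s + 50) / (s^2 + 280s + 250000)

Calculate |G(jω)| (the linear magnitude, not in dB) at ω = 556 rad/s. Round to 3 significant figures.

At s = jω = j556:
zero (s+50): 50 + j556 → |·| = √(50²+556²) = √311636 ≈ 558.24, ∠ = arctan(556/50) ≈ 84.86°
quadratic: (j556)² + 280·j556 + 250000 = -59136 + j155680 → |·| ≈ 1.6653e+05, ∠ ≈ 110.80°
|G| = 1250000 · 558.24 / 1.6653e+05 ≈ 4190.2

4.19e+03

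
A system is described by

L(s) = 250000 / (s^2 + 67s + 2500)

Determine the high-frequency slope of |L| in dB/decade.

-40 dB/decade

Each pole contributes −20 dB/decade at high frequency; each zero contributes +20 dB/decade.
Net: 0 zero(s) − 2 pole(s) → -40 dB/decade.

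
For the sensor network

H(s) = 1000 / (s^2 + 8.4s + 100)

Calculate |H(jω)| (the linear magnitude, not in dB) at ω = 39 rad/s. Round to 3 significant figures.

At s = jω = j39:
quadratic: (j39)² + 8.4·j39 + 100 = -1421 + j327.6 → |·| ≈ 1458.3, ∠ ≈ 167.02°
|H| = 1000 / 1458.3 ≈ 0.68573

0.686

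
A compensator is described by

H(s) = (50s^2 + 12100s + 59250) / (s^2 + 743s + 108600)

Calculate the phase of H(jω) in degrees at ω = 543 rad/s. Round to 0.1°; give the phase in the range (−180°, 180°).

41.1°

Substitute s = j543:
Numerator: 50(j543)^2 + 12100(j543) + 59250 = -14683200 + j6570300
Denominator: (j543)^2 + 743(j543) + 108600 = -186249 + j403449
|N| = √(14683200² + 6570300²) ≈ 1.6086e+07, ∠N ≈ 155.89°
|D| = √(186249² + 403449²) ≈ 4.4436e+05, ∠D ≈ 114.78°
∠H = 155.89° − 114.78° = 41.11°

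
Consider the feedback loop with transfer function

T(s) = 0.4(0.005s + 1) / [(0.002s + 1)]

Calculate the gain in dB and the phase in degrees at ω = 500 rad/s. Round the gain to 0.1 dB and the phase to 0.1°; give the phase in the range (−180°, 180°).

-2.4 dB, 23.2°

At ω = 500 rad/s:
zero (1 + j500·0.005) = 1 + j2.5 → |·| ≈ 2.6926, ∠ ≈ 68.20°
pole (1 + j500·0.002) = 1 + j1 → |·| ≈ 1.4142, ∠ ≈ 45.00°
|T| = 0.4 · 2.6926 / (1.4142) ≈ 0.76159
Gain = 20 log₁₀(0.76159) ≈ -2.37 dB
∠T = (68.20°) − (45.00°) = 23.20°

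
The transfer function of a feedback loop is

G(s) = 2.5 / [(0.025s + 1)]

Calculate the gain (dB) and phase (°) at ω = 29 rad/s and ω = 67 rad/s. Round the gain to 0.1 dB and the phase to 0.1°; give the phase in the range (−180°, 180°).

At ω = 29 rad/s:
pole (1 + j29·0.025) = 1 + j0.725 → |·| ≈ 1.2352, ∠ ≈ 35.94°
|G| = 2.5 · 1 / (1.2352) ≈ 2.024
Gain = 20 log₁₀(2.024) ≈ 6.12 dB
∠G = (0°) − (35.94°) = -35.94°

At ω = 67 rad/s:
pole (1 + j67·0.025) = 1 + j1.675 → |·| ≈ 1.9508, ∠ ≈ 59.16°
|G| = 2.5 · 1 / (1.9508) ≈ 1.2815
Gain = 20 log₁₀(1.2815) ≈ 2.15 dB
∠G = (0°) − (59.16°) = -59.16°

ω = 29: 6.1 dB, -35.9°; ω = 67: 2.2 dB, -59.2°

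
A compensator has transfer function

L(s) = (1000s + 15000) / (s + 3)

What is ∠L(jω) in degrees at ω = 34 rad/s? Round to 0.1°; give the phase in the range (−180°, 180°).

Substitute s = j34:
Numerator: 1000(j34) + 15000 = 15000 + j34000
Denominator: (j34) + 3 = 3 + j34
|N| = √(15000² + 34000²) ≈ 37162, ∠N ≈ 66.19°
|D| = √(3² + 34²) ≈ 34.132, ∠D ≈ 84.96°
∠L = 66.19° − 84.96° = -18.77°

-18.8°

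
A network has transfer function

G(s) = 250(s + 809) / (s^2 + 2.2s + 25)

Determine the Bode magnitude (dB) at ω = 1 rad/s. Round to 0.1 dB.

78.5 dB

At s = jω = j1:
zero (s+809): 809 + j1 → |·| = √(809²+1²) = √654482 ≈ 809, ∠ = arctan(1/809) ≈ 0.07°
quadratic: (j1)² + 2.2·j1 + 25 = 24 + j2.2 → |·| ≈ 24.101, ∠ ≈ 5.24°
|G| = 250 · 809 / 24.101 ≈ 8391.8
Gain = 20 log₁₀(8391.8) ≈ 78.48 dB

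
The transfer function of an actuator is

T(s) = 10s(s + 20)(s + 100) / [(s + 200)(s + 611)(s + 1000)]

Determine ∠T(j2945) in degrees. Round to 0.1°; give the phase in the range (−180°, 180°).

At s = jω = j2945:
zero (s+20): 20 + j2945 → |·| = √(20²+2945²) = √8673425 ≈ 2945.1, ∠ = arctan(2945/20) ≈ 89.61°
zero (s+100): 100 + j2945 → |·| = √(100²+2945²) = √8683025 ≈ 2946.7, ∠ = arctan(2945/100) ≈ 88.06°
zero at origin: s = j2945 → |·| = 2945, ∠ = 90.00°
pole (s+200): 200 + j2945 → |·| = √(200²+2945²) = √8713025 ≈ 2951.8, ∠ = arctan(2945/200) ≈ 86.11°
pole (s+611): 611 + j2945 → |·| = √(611²+2945²) = √9046346 ≈ 3007.7, ∠ = arctan(2945/611) ≈ 78.28°
pole (s+1000): 1000 + j2945 → |·| = √(1000²+2945²) = √9673025 ≈ 3110.1, ∠ = arctan(2945/1000) ≈ 71.24°
∠T = 267.67° − 235.63° = 32.04°

32.0°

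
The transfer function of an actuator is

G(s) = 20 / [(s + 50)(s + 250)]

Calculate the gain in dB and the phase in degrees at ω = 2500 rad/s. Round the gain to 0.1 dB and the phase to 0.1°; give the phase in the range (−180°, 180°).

-109.9 dB, -173.1°

At s = jω = j2500:
pole (s+50): 50 + j2500 → |·| = √(50²+2500²) = √6252500 ≈ 2500.5, ∠ = arctan(2500/50) ≈ 88.85°
pole (s+250): 250 + j2500 → |·| = √(250²+2500²) = √6312500 ≈ 2512.5, ∠ = arctan(2500/250) ≈ 84.29°
|G| = 20 / 6.2825e+06 ≈ 3.1834e-06
Gain = 20 log₁₀(3.1834e-06) ≈ -109.94 dB
∠G = 0.00° − 173.14° = -173.14°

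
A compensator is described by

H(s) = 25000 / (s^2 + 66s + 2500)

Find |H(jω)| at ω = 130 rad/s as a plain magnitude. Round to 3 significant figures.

At s = jω = j130:
quadratic: (j130)² + 66·j130 + 2500 = -14400 + j8580 → |·| ≈ 16762, ∠ ≈ 149.21°
|H| = 25000 / 16762 ≈ 1.4915

1.49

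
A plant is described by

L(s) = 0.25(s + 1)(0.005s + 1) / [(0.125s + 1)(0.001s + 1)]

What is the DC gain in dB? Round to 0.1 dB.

L(0) = 0.25 · 1 / 1 = 0.25
20 log₁₀(0.25) ≈ -12.04 dB

-12.0 dB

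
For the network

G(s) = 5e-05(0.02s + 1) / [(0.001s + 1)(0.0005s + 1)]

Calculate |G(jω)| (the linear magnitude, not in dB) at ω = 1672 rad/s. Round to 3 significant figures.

At ω = 1672 rad/s:
zero (1 + j1672·0.02) = 1 + j33.44 → |·| ≈ 33.455, ∠ ≈ 88.29°
pole (1 + j1672·0.001) = 1 + j1.672 → |·| ≈ 1.9482, ∠ ≈ 59.12°
pole (1 + j1672·0.0005) = 1 + j0.836 → |·| ≈ 1.3034, ∠ ≈ 39.90°
|G| = 5e-05 · 33.455 / (1.9482 · 1.3034) ≈ 0.00065875

0.000659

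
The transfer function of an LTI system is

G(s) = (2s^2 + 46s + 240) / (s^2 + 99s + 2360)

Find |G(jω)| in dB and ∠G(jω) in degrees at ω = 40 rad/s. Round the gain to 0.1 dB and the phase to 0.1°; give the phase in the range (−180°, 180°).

-1.3 dB, 69.0°

Substitute s = j40:
Numerator: 2(j40)^2 + 46(j40) + 240 = -2960 + j1840
Denominator: (j40)^2 + 99(j40) + 2360 = 760 + j3960
|N| = √(2960² + 1840²) ≈ 3485.3, ∠N ≈ 148.13°
|D| = √(760² + 3960²) ≈ 4032.3, ∠D ≈ 79.14°
|G| = 3485.3 / 4032.3 ≈ 0.86435
Gain = 20 log₁₀(0.86435) ≈ -1.27 dB
∠G = 148.13° − 79.14° = 68.99°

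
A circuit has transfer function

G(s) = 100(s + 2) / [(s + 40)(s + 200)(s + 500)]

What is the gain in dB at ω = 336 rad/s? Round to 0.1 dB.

At s = jω = j336:
zero (s+2): 2 + j336 → |·| = √(2²+336²) = √112900 ≈ 336.01, ∠ = arctan(336/2) ≈ 89.66°
pole (s+40): 40 + j336 → |·| = √(40²+336²) = √114496 ≈ 338.37, ∠ = arctan(336/40) ≈ 83.21°
pole (s+200): 200 + j336 → |·| = √(200²+336²) = √152896 ≈ 391.02, ∠ = arctan(336/200) ≈ 59.24°
pole (s+500): 500 + j336 → |·| = √(500²+336²) = √362896 ≈ 602.41, ∠ = arctan(336/500) ≈ 33.90°
|G| = 100 · 336.01 / 7.9705e+07 ≈ 0.00042157
Gain = 20 log₁₀(0.00042157) ≈ -67.50 dB

-67.5 dB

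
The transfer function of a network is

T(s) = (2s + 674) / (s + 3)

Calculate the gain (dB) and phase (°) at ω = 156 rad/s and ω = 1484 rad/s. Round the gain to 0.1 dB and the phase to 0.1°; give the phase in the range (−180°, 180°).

Substitute s = j156:
Numerator: 2(j156) + 674 = 674 + j312
Denominator: (j156) + 3 = 3 + j156
|N| = √(674² + 312²) ≈ 742.71, ∠N ≈ 24.84°
|D| = √(3² + 156²) ≈ 156.03, ∠D ≈ 88.90°
|T| = 742.71 / 156.03 ≈ 4.76
Gain = 20 log₁₀(4.76) ≈ 13.55 dB
∠T = 24.84° − 88.90° = -64.06°

Substitute s = j1484:
Numerator: 2(j1484) + 674 = 674 + j2968
Denominator: (j1484) + 3 = 3 + j1484
|N| = √(674² + 2968²) ≈ 3043.6, ∠N ≈ 77.21°
|D| = √(3² + 1484²) ≈ 1484, ∠D ≈ 89.88°
|T| = 3043.6 / 1484 ≈ 2.0509
Gain = 20 log₁₀(2.0509) ≈ 6.24 dB
∠T = 77.21° − 89.88° = -12.67°

ω = 156: 13.6 dB, -64.1°; ω = 1484: 6.2 dB, -12.7°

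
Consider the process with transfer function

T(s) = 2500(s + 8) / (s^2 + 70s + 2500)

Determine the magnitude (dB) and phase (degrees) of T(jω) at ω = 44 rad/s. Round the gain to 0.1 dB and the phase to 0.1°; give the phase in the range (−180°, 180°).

At s = jω = j44:
zero (s+8): 8 + j44 → |·| = √(8²+44²) = √2000 ≈ 44.721, ∠ = arctan(44/8) ≈ 79.70°
quadratic: (j44)² + 70·j44 + 2500 = 564 + j3080 → |·| ≈ 3131.2, ∠ ≈ 79.62°
|T| = 2500 · 44.721 / 3131.2 ≈ 35.706
Gain = 20 log₁₀(35.706) ≈ 31.05 dB
∠T = 79.70° − 79.62° = 0.08°

31.1 dB, 0.1°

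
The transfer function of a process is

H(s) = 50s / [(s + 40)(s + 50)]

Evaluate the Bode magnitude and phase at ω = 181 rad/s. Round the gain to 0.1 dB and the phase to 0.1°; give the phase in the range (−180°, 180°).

-11.7 dB, -62.1°

At s = jω = j181:
zero at origin: s = j181 → |·| = 181, ∠ = 90.00°
pole (s+40): 40 + j181 → |·| = √(40²+181²) = √34361 ≈ 185.37, ∠ = arctan(181/40) ≈ 77.54°
pole (s+50): 50 + j181 → |·| = √(50²+181²) = √35261 ≈ 187.78, ∠ = arctan(181/50) ≈ 74.56°
|H| = 50 · 181 / 34809 ≈ 0.25999
Gain = 20 log₁₀(0.25999) ≈ -11.70 dB
∠H = 90.00° − 152.10° = -62.10°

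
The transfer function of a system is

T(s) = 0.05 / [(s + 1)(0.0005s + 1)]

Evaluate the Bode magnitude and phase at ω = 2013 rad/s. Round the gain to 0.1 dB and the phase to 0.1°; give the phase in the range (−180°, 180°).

At ω = 2013 rad/s:
pole (1 + j2013·1) = 1 + j2013 → |·| ≈ 2013, ∠ ≈ 89.97°
pole (1 + j2013·0.0005) = 1 + j1.0065 → |·| ≈ 1.4188, ∠ ≈ 45.19°
|T| = 0.05 · 1 / (2013 · 1.4188) ≈ 1.7507e-05
Gain = 20 log₁₀(1.7507e-05) ≈ -95.14 dB
∠T = (0°) − (89.97° + 45.19°) = -135.16°

-95.1 dB, -135.2°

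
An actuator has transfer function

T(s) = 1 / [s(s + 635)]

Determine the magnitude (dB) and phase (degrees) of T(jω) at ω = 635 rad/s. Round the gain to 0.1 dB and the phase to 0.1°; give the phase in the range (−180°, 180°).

At s = jω = j635:
pole (s+635): 635 + j635 → |·| = √(635²+635²) = √806450 ≈ 898.03, ∠ = arctan(635/635) ≈ 45.00°
pole at origin: |s| = 635, ∠ = 90.00° (in denominator)
|T| = 1 / 5.7025e+05 ≈ 1.7536e-06
Gain = 20 log₁₀(1.7536e-06) ≈ -115.12 dB
∠T = 0.00° − 135.00° = -135.00°

-115.1 dB, -135.0°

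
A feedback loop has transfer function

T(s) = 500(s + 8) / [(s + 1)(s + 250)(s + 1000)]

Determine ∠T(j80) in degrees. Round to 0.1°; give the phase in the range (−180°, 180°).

At s = jω = j80:
zero (s+8): 8 + j80 → |·| = √(8²+80²) = √6464 ≈ 80.399, ∠ = arctan(80/8) ≈ 84.29°
pole (s+1): 1 + j80 → |·| = √(1²+80²) = √6401 ≈ 80.006, ∠ = arctan(80/1) ≈ 89.28°
pole (s+250): 250 + j80 → |·| = √(250²+80²) = √68900 ≈ 262.49, ∠ = arctan(80/250) ≈ 17.74°
pole (s+1000): 1000 + j80 → |·| = √(1000²+80²) = √1006400 ≈ 1003.2, ∠ = arctan(80/1000) ≈ 4.57°
∠T = 84.29° − 111.59° = -27.30°

-27.3°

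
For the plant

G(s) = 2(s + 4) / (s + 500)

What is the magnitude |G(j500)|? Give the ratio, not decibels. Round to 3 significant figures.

1.41

At s = jω = j500:
zero (s+4): 4 + j500 → |·| = √(4²+500²) = √250016 ≈ 500.02, ∠ = arctan(500/4) ≈ 89.54°
pole (s+500): 500 + j500 → |·| = √(500²+500²) = √500000 ≈ 707.11, ∠ = arctan(500/500) ≈ 45.00°
|G| = 2 · 500.02 / 707.11 ≈ 1.4143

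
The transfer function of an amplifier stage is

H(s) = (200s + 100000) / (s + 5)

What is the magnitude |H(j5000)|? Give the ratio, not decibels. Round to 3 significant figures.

201

Substitute s = j5000:
Numerator: 200(j5000) + 100000 = 100000 + j1000000
Denominator: (j5000) + 5 = 5 + j5000
|N| = √(100000² + 1000000²) ≈ 1.005e+06, ∠N ≈ 84.29°
|D| = √(5² + 5000²) ≈ 5000, ∠D ≈ 89.94°
|H| = 1.005e+06 / 5000 ≈ 201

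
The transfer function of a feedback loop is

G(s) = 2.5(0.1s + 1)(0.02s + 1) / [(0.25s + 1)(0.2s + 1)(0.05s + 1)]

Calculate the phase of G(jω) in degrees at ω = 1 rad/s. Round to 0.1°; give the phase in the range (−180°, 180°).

At ω = 1 rad/s:
zero (1 + j1·0.1) = 1 + j0.1 → |·| ≈ 1.005, ∠ ≈ 5.71°
zero (1 + j1·0.02) = 1 + j0.02 → |·| ≈ 1.0002, ∠ ≈ 1.15°
pole (1 + j1·0.25) = 1 + j0.25 → |·| ≈ 1.0308, ∠ ≈ 14.04°
pole (1 + j1·0.2) = 1 + j0.2 → |·| ≈ 1.0198, ∠ ≈ 11.31°
pole (1 + j1·0.05) = 1 + j0.05 → |·| ≈ 1.0012, ∠ ≈ 2.86°
∠G = (5.71° + 1.15°) − (14.04° + 11.31° + 2.86°) = -21.35°

-21.4°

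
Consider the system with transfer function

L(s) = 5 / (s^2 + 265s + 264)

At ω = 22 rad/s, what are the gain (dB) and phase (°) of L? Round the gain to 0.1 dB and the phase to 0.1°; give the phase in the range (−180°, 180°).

Substitute s = j22:
Numerator: 5 = 5 + j0
Denominator: (j22)^2 + 265(j22) + 264 = -220 + j5830
|N| = √(5² + 0²) ≈ 5, ∠N ≈ 0.00°
|D| = √(220² + 5830²) ≈ 5834.1, ∠D ≈ 92.16°
|L| = 5 / 5834.1 ≈ 0.00085703
Gain = 20 log₁₀(0.00085703) ≈ -61.34 dB
∠L = 0.00° − 92.16° = -92.16°

-61.3 dB, -92.2°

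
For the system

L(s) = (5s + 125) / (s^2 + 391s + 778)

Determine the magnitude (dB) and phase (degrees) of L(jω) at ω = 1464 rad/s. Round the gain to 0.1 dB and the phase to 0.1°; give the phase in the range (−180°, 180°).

Substitute s = j1464:
Numerator: 5(j1464) + 125 = 125 + j7320
Denominator: (j1464)^2 + 391(j1464) + 778 = -2142518 + j572424
|N| = √(125² + 7320²) ≈ 7321.1, ∠N ≈ 89.02°
|D| = √(2142518² + 572424²) ≈ 2.2177e+06, ∠D ≈ 165.04°
|L| = 7321.1 / 2.2177e+06 ≈ 0.0033012
Gain = 20 log₁₀(0.0033012) ≈ -49.63 dB
∠L = 89.02° − 165.04° = -76.02°

-49.6 dB, -76.0°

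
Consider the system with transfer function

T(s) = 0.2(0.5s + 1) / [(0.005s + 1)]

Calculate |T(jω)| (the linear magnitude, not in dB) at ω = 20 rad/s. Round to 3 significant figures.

At ω = 20 rad/s:
zero (1 + j20·0.5) = 1 + j10 → |·| ≈ 10.05, ∠ ≈ 84.29°
pole (1 + j20·0.005) = 1 + j0.1 → |·| ≈ 1.005, ∠ ≈ 5.71°
|T| = 0.2 · 10.05 / (1.005) ≈ 2

2.00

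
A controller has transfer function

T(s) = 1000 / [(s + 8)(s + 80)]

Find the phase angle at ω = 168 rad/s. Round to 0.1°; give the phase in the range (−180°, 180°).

-151.8°

At s = jω = j168:
pole (s+8): 8 + j168 → |·| = √(8²+168²) = √28288 ≈ 168.19, ∠ = arctan(168/8) ≈ 87.27°
pole (s+80): 80 + j168 → |·| = √(80²+168²) = √34624 ≈ 186.08, ∠ = arctan(168/80) ≈ 64.54°
∠T = 0.00° − 151.81° = -151.81°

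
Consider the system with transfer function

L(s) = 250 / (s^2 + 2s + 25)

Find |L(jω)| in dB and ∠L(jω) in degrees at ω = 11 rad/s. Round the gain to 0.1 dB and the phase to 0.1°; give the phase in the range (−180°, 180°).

8.1 dB, -167.1°

At s = jω = j11:
quadratic: (j11)² + 2·j11 + 25 = -96 + j22 → |·| ≈ 98.489, ∠ ≈ 167.09°
|L| = 250 / 98.489 ≈ 2.5384
Gain = 20 log₁₀(2.5384) ≈ 8.09 dB
∠L = 0.00° − 167.09° = -167.09°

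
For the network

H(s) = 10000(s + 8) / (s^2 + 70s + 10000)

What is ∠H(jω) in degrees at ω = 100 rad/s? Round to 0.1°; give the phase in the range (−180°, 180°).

At s = jω = j100:
zero (s+8): 8 + j100 → |·| = √(8²+100²) = √10064 ≈ 100.32, ∠ = arctan(100/8) ≈ 85.43°
quadratic: (j100)² + 70·j100 + 10000 = 0 + j7000 → |·| ≈ 7000, ∠ ≈ 90.00°
∠H = 85.43° − 90.00° = -4.57°

-4.6°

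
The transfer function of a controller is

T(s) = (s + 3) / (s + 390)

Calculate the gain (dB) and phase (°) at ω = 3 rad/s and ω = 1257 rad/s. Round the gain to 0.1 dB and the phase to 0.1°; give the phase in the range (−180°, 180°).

ω = 3: -39.3 dB, 44.6°; ω = 1257: -0.4 dB, 17.1°

Substitute s = j3:
Numerator: (j3) + 3 = 3 + j3
Denominator: (j3) + 390 = 390 + j3
|N| = √(3² + 3²) ≈ 4.2426, ∠N ≈ 45.00°
|D| = √(390² + 3²) ≈ 390.01, ∠D ≈ 0.44°
|T| = 4.2426 / 390.01 ≈ 0.010878
Gain = 20 log₁₀(0.010878) ≈ -39.27 dB
∠T = 45.00° − 0.44° = 44.56°

Substitute s = j1257:
Numerator: (j1257) + 3 = 3 + j1257
Denominator: (j1257) + 390 = 390 + j1257
|N| = √(3² + 1257²) ≈ 1257, ∠N ≈ 89.86°
|D| = √(390² + 1257²) ≈ 1316.1, ∠D ≈ 72.76°
|T| = 1257 / 1316.1 ≈ 0.95509
Gain = 20 log₁₀(0.95509) ≈ -0.40 dB
∠T = 89.86° − 72.76° = 17.10°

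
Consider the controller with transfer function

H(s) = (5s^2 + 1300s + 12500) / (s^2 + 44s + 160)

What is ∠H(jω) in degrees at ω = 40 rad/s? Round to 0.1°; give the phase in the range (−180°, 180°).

Substitute s = j40:
Numerator: 5(j40)^2 + 1300(j40) + 12500 = 4500 + j52000
Denominator: (j40)^2 + 44(j40) + 160 = -1440 + j1760
|N| = √(4500² + 52000²) ≈ 52194, ∠N ≈ 85.05°
|D| = √(1440² + 1760²) ≈ 2274, ∠D ≈ 129.29°
∠H = 85.05° − 129.29° = -44.24°

-44.2°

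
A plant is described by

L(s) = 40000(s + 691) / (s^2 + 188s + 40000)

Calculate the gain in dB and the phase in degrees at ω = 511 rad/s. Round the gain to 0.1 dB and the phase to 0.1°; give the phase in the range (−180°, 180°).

At s = jω = j511:
zero (s+691): 691 + j511 → |·| = √(691²+511²) = √738602 ≈ 859.42, ∠ = arctan(511/691) ≈ 36.48°
quadratic: (j511)² + 188·j511 + 40000 = -221121 + j96068 → |·| ≈ 2.4109e+05, ∠ ≈ 156.52°
|L| = 40000 · 859.42 / 2.4109e+05 ≈ 142.59
Gain = 20 log₁₀(142.59) ≈ 43.08 dB
∠L = 36.48° − 156.52° = -120.04°

43.1 dB, -120.0°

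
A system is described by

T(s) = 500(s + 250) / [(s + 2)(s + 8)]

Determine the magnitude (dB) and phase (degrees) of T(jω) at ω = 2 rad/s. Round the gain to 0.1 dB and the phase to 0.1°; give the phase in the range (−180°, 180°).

At s = jω = j2:
zero (s+250): 250 + j2 → |·| = √(250²+2²) = √62504 ≈ 250.01, ∠ = arctan(2/250) ≈ 0.46°
pole (s+2): 2 + j2 → |·| = √(2²+2²) = √8 ≈ 2.8284, ∠ = arctan(2/2) ≈ 45.00°
pole (s+8): 8 + j2 → |·| = √(8²+2²) = √68 ≈ 8.2462, ∠ = arctan(2/8) ≈ 14.04°
|T| = 500 · 250.01 / 23.324 ≈ 5359.5
Gain = 20 log₁₀(5359.5) ≈ 74.58 dB
∠T = 0.46° − 59.04° = -58.58°

74.6 dB, -58.6°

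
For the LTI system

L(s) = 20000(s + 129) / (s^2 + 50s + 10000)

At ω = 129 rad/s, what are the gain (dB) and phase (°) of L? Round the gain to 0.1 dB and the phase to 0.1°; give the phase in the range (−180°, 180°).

At s = jω = j129:
zero (s+129): 129 + j129 → |·| = √(129²+129²) = √33282 ≈ 182.43, ∠ = arctan(129/129) ≈ 45.00°
quadratic: (j129)² + 50·j129 + 10000 = -6641 + j6450 → |·| ≈ 9257.7, ∠ ≈ 135.84°
|L| = 20000 · 182.43 / 9257.7 ≈ 394.12
Gain = 20 log₁₀(394.12) ≈ 51.91 dB
∠L = 45.00° − 135.84° = -90.84°

51.9 dB, -90.8°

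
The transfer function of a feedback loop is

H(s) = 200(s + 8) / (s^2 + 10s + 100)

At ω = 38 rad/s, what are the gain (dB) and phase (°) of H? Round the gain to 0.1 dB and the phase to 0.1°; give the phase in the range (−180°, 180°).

14.9 dB, -86.1°

At s = jω = j38:
zero (s+8): 8 + j38 → |·| = √(8²+38²) = √1508 ≈ 38.833, ∠ = arctan(38/8) ≈ 78.11°
quadratic: (j38)² + 10·j38 + 100 = -1344 + j380 → |·| ≈ 1396.7, ∠ ≈ 164.21°
|H| = 200 · 38.833 / 1396.7 ≈ 5.5607
Gain = 20 log₁₀(5.5607) ≈ 14.90 dB
∠H = 78.11° − 164.21° = -86.10°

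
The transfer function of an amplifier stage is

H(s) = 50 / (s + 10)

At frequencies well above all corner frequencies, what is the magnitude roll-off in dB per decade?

Each pole contributes −20 dB/decade at high frequency; each zero contributes +20 dB/decade.
Net: 0 zero(s) − 1 pole(s) → -20 dB/decade.

-20 dB/decade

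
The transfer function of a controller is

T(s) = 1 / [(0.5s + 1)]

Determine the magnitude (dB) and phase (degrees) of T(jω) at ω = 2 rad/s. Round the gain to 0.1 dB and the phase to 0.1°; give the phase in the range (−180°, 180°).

-3.0 dB, -45.0°

At ω = 2 rad/s:
pole (1 + j2·0.5) = 1 + j1 → |·| ≈ 1.4142, ∠ ≈ 45.00°
|T| = 1 · 1 / (1.4142) ≈ 0.70711
Gain = 20 log₁₀(0.70711) ≈ -3.01 dB
∠T = (0°) − (45.00°) = -45.00°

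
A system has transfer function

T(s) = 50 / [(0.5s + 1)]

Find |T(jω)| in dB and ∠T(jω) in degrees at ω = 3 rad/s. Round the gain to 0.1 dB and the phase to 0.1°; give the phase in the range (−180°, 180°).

At ω = 3 rad/s:
pole (1 + j3·0.5) = 1 + j1.5 → |·| ≈ 1.8028, ∠ ≈ 56.31°
|T| = 50 · 1 / (1.8028) ≈ 27.735
Gain = 20 log₁₀(27.735) ≈ 28.86 dB
∠T = (0°) − (56.31°) = -56.31°

28.9 dB, -56.3°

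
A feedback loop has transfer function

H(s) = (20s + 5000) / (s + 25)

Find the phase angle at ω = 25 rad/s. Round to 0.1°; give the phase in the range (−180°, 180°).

-39.3°

Substitute s = j25:
Numerator: 20(j25) + 5000 = 5000 + j500
Denominator: (j25) + 25 = 25 + j25
|N| = √(5000² + 500²) ≈ 5024.9, ∠N ≈ 5.71°
|D| = √(25² + 25²) ≈ 35.355, ∠D ≈ 45.00°
∠H = 5.71° − 45.00° = -39.29°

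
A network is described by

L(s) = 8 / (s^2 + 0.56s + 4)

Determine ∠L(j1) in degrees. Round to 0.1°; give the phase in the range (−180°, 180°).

At s = jω = j1:
quadratic: (j1)² + 0.56·j1 + 4 = 3 + j0.56 → |·| ≈ 3.0518, ∠ ≈ 10.57°
∠L = 0.00° − 10.57° = -10.57°

-10.6°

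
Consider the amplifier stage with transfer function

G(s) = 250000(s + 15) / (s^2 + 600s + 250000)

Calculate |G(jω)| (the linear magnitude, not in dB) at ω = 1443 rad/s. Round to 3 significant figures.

178

At s = jω = j1443:
zero (s+15): 15 + j1443 → |·| = √(15²+1443²) = √2082474 ≈ 1443.1, ∠ = arctan(1443/15) ≈ 89.40°
quadratic: (j1443)² + 600·j1443 + 250000 = -1832249 + j865800 → |·| ≈ 2.0265e+06, ∠ ≈ 154.71°
|G| = 250000 · 1443.1 / 2.0265e+06 ≈ 178.03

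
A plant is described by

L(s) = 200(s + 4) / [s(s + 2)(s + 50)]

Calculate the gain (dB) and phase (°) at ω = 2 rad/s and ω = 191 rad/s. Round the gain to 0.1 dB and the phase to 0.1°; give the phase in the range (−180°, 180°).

ω = 2: 10.0 dB, -110.7°; ω = 191: -45.5 dB, -165.9°

At s = jω = j2:
zero (s+4): 4 + j2 → |·| = √(4²+2²) = √20 ≈ 4.4721, ∠ = arctan(2/4) ≈ 26.57°
pole (s+2): 2 + j2 → |·| = √(2²+2²) = √8 ≈ 2.8284, ∠ = arctan(2/2) ≈ 45.00°
pole (s+50): 50 + j2 → |·| = √(50²+2²) = √2504 ≈ 50.04, ∠ = arctan(2/50) ≈ 2.29°
pole at origin: |s| = 2, ∠ = 90.00° (in denominator)
|L| = 200 · 4.4721 / 283.07 ≈ 3.1597
Gain = 20 log₁₀(3.1597) ≈ 9.99 dB
∠L = 26.57° − 137.29° = -110.72°

At s = jω = j191:
zero (s+4): 4 + j191 → |·| = √(4²+191²) = √36497 ≈ 191.04, ∠ = arctan(191/4) ≈ 88.80°
pole (s+2): 2 + j191 → |·| = √(2²+191²) = √36485 ≈ 191.01, ∠ = arctan(191/2) ≈ 89.40°
pole (s+50): 50 + j191 → |·| = √(50²+191²) = √38981 ≈ 197.44, ∠ = arctan(191/50) ≈ 75.33°
pole at origin: |s| = 191, ∠ = 90.00° (in denominator)
|L| = 200 · 191.04 / 7.2032e+06 ≈ 0.0053043
Gain = 20 log₁₀(0.0053043) ≈ -45.51 dB
∠L = 88.80° − 254.73° = -165.93°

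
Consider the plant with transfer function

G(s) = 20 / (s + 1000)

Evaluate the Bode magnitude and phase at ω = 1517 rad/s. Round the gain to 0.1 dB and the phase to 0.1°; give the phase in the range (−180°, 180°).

-39.2 dB, -56.6°

Substitute s = j1517:
Numerator: 20 = 20 + j0
Denominator: (j1517) + 1000 = 1000 + j1517
|N| = √(20² + 0²) ≈ 20, ∠N ≈ 0.00°
|D| = √(1000² + 1517²) ≈ 1816.9, ∠D ≈ 56.61°
|G| = 20 / 1816.9 ≈ 0.011008
Gain = 20 log₁₀(0.011008) ≈ -39.17 dB
∠G = 0.00° − 56.61° = -56.61°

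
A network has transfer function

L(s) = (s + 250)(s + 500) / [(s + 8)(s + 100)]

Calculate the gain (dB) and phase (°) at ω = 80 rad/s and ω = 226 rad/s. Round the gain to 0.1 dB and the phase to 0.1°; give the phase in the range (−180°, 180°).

ω = 80: 22.2 dB, -96.1°; ω = 226: 10.4 dB, -87.7°

At s = jω = j80:
zero (s+250): 250 + j80 → |·| = √(250²+80²) = √68900 ≈ 262.49, ∠ = arctan(80/250) ≈ 17.74°
zero (s+500): 500 + j80 → |·| = √(500²+80²) = √256400 ≈ 506.36, ∠ = arctan(80/500) ≈ 9.09°
pole (s+8): 8 + j80 → |·| = √(8²+80²) = √6464 ≈ 80.399, ∠ = arctan(80/8) ≈ 84.29°
pole (s+100): 100 + j80 → |·| = √(100²+80²) = √16400 ≈ 128.06, ∠ = arctan(80/100) ≈ 38.66°
|L| = 1 · 1.3291e+05 / 10296 ≈ 12.909
Gain = 20 log₁₀(12.909) ≈ 22.22 dB
∠L = 26.83° − 122.95° = -96.12°

At s = jω = j226:
zero (s+250): 250 + j226 → |·| = √(250²+226²) = √113576 ≈ 337.01, ∠ = arctan(226/250) ≈ 42.11°
zero (s+500): 500 + j226 → |·| = √(500²+226²) = √301076 ≈ 548.7, ∠ = arctan(226/500) ≈ 24.32°
pole (s+8): 8 + j226 → |·| = √(8²+226²) = √51140 ≈ 226.14, ∠ = arctan(226/8) ≈ 87.97°
pole (s+100): 100 + j226 → |·| = √(100²+226²) = √61076 ≈ 247.14, ∠ = arctan(226/100) ≈ 66.13°
|L| = 1 · 1.8492e+05 / 55888 ≈ 3.3088
Gain = 20 log₁₀(3.3088) ≈ 10.39 dB
∠L = 66.43° − 154.10° = -87.67°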